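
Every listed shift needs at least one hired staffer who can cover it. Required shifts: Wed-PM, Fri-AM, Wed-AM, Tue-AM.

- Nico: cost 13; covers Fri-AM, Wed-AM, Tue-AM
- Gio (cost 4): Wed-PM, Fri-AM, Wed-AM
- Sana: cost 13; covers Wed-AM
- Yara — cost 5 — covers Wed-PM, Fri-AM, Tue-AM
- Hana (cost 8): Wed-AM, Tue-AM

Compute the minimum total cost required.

This is an integer covering problem.
Choose Gio and Yara: together they cover Wed-PM, Fri-AM, Wed-AM, Tue-AM — every shift.
Total cost: 4 + 5 = 9.
No cover costs less than 9.

9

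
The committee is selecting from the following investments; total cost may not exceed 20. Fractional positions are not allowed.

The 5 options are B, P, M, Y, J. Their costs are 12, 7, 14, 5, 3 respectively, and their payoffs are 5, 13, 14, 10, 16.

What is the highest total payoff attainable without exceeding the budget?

39

This is a 0-1 knapsack instance.
Allowing fractional choices, the relaxed optimum would be about 44.0, but investments are indivisible.
P + Y + J: cost 7 + 5 + 3 = 15 ≤ 20, payoff 13 + 10 + 16 = 39.
B + Y + J: cost 12 + 5 + 3 = 20 ≤ 20, payoff 5 + 10 + 16 = 31.
M + J: cost 14 + 3 = 17 ≤ 20, payoff 14 + 16 = 30.
Best is P, Y, and J with total payoff 39.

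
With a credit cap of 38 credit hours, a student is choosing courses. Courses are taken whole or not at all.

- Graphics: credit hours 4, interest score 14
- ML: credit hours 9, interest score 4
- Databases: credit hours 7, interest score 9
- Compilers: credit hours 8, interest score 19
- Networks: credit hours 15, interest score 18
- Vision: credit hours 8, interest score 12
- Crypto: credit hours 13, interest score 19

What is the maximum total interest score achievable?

This is an integer program with binary decision variables.
Take Graphics, Compilers, Vision, and Crypto: credit hours 4 + 8 + 8 + 13 = 33 ≤ 38, interest score 14 + 19 + 12 + 19 = 64.
No other feasible combination does better.

64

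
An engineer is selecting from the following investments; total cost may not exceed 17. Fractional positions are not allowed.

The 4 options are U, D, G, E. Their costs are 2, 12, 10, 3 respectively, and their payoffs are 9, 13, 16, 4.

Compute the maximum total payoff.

U + D + E: cost 2 + 12 + 3 = 17 ≤ 17, payoff 9 + 13 + 4 = 26.
U + G + E: cost 2 + 10 + 3 = 15 ≤ 17, payoff 9 + 16 + 4 = 29.
U + G: cost 2 + 10 = 12 ≤ 17, payoff 9 + 16 = 25.
Best is U, G, and E with total payoff 29.

29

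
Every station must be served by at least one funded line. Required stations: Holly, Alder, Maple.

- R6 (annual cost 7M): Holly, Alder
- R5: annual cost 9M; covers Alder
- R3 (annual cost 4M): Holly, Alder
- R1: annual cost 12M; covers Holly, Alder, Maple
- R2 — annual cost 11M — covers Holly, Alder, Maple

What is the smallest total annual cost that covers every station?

11

This is an integer covering problem.
The greedy cost-per-new-station heuristic would pick R3 and R2 for 15, but a cheaper cover exists.
R2 alone covers Holly, Alder, Maple — every station.
Total annual cost: 11.
No cover costs less than 11.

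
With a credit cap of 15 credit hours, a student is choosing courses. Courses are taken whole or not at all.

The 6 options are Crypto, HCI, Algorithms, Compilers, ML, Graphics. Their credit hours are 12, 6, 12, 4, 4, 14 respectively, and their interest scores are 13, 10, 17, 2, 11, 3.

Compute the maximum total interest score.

This is an integer program with binary decision variables.
Algorithms: credit hours 12 ≤ 15, interest score 17.
HCI + Compilers + ML: credit hours 6 + 4 + 4 = 14 ≤ 15, interest score 10 + 2 + 11 = 23.
HCI + ML: credit hours 6 + 4 = 10 ≤ 15, interest score 10 + 11 = 21.
Best is HCI, Compilers, and ML with total interest score 23.

23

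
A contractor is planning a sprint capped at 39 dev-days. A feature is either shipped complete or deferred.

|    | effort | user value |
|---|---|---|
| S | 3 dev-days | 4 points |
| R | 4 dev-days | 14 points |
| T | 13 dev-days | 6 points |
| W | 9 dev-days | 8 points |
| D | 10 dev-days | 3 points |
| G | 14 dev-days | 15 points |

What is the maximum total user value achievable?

41

Allowing fractional choices, the relaxed optimum would be about 45.2, but features are indivisible.
S + R + W + G: effort 3 + 4 + 9 + 14 = 30 ≤ 39, user value 4 + 14 + 8 + 15 = 41.
R + W + D + G: effort 4 + 9 + 10 + 14 = 37 ≤ 39, user value 14 + 8 + 3 + 15 = 40.
Best is S, R, W, and G with total user value 41.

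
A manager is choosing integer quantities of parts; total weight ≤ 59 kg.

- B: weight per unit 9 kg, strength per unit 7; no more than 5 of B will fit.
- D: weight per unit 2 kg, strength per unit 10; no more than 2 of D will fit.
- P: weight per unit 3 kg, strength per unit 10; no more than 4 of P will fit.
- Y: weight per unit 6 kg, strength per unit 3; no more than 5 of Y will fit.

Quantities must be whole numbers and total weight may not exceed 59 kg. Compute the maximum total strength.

D has the best ratio (10/2); taking only D gives at most 2×10 = 20 (stopped by the supply cap of 2).
Mixing does better — 4×B, 2×D, 4×P, and 1×Y: weight 58 ≤ 59, strength 4·7 + 2·10 + 4·10 + 1·3 = 91.

91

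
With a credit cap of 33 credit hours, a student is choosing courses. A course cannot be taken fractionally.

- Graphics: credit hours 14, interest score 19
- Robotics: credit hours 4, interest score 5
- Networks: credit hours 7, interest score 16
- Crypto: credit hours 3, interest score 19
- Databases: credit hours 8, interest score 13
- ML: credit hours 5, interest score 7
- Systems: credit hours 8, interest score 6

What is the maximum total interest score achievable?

67

Graphics + Networks + Crypto + ML: credit hours 14 + 7 + 3 + 5 = 29 ≤ 33, interest score 19 + 16 + 19 + 7 = 61.
Graphics + Networks + Crypto + Databases: credit hours 14 + 7 + 3 + 8 = 32 ≤ 33, interest score 19 + 16 + 19 + 13 = 67.
Graphics + Robotics + Networks + Crypto + ML: credit hours 14 + 4 + 7 + 3 + 5 = 33 ≤ 33, interest score 19 + 5 + 16 + 19 + 7 = 66.
Best is Graphics, Networks, Crypto, and Databases with total interest score 67.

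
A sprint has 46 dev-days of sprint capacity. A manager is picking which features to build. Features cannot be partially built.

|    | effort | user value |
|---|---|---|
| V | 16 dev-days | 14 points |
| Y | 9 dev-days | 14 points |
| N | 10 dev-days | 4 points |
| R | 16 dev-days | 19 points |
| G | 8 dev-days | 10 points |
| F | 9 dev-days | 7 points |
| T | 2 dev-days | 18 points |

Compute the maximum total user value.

68

This is a 0-1 knapsack instance.
Y + N + R + G + T: effort 9 + 10 + 16 + 8 + 2 = 45 ≤ 46, user value 14 + 4 + 19 + 10 + 18 = 65.
V + Y + R + T: effort 16 + 9 + 16 + 2 = 43 ≤ 46, user value 14 + 14 + 19 + 18 = 65.
Y + R + G + F + T: effort 9 + 16 + 8 + 9 + 2 = 44 ≤ 46, user value 14 + 19 + 10 + 7 + 18 = 68.
Best is Y, R, G, F, and T with total user value 68.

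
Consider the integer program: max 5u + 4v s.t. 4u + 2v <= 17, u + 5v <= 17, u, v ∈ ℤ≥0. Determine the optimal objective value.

23

Relaxing integrality, the LP optimum is 25.50 at (u,v) = (2.83, 2.83), which is not an integer point.
(u,v)=(3,2): 4·3+2·2=16≤17, 1·3+5·2=13≤17, objective 23.
(u,v)=(2,3): 4·2+2·3=14≤17, 1·2+5·3=17≤17, objective 22.
(u,v)=(3,1): 4·3+2·1=14≤17, 1·3+5·1=8≤17, objective 19.
(u,v)=(2,2): 4·2+2·2=12≤17, 1·2+5·2=12≤17, objective 18.
Maximum is 23 at (u,v)=(3,2).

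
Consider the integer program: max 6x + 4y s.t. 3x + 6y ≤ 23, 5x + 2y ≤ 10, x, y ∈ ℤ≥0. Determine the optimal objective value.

Relaxing integrality, the LP optimum is 17.67 at (x,y) = (0.583, 3.54), which is not an integer point.
(x,y)=(1,2): 3·1+6·2=15≤23, 5·1+2·2=9≤10, objective 14.
(x,y)=(0,3): 3·0+6·3=18≤23, 5·0+2·3=6≤10, objective 12.
(x,y)=(1,1): 3·1+6·1=9≤23, 5·1+2·1=7≤10, objective 10.
No feasible integer point exceeds 14.

14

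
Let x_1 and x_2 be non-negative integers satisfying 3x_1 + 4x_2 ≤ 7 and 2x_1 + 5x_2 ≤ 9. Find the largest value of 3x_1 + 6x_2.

Relaxing integrality, the LP optimum is 10.50 at (x_1,x_2) = (0, 1.75), which is not an integer point.
(x_1,x_2)=(1,1): 3·1+4·1=7≤7, 2·1+5·1=7≤9, objective 9.
(x_1,x_2)=(0,1): 3·0+4·1=4≤7, 2·0+5·1=5≤9, objective 6.
(x_1,x_2)=(2,0): 3·2+4·0=6≤7, 2·2+5·0=4≤9, objective 6.
(x_1,x_2)=(1,0): 3·1+4·0=3≤7, 2·1+5·0=2≤9, objective 3.
Maximum is 9 at (x_1,x_2)=(1,1).

9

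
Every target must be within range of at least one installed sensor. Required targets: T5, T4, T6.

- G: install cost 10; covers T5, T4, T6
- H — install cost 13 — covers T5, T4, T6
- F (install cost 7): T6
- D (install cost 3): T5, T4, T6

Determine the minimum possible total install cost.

3

D alone covers T5, T4, T6 — every target.
Total install cost: 3.
No cover costs less than 3.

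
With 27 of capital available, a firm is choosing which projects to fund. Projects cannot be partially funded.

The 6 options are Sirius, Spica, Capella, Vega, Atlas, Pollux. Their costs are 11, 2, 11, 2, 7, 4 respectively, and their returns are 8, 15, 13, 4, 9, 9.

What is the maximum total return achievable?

50

Allowing fractional choices, the relaxed optimum would be about 50.7, but projects are indivisible.
Spica + Capella + Vega + Atlas + Pollux: cost 2 + 11 + 2 + 7 + 4 = 26 ≤ 27, return 15 + 13 + 4 + 9 + 9 = 50.
Sirius + Spica + Vega + Atlas + Pollux: cost 11 + 2 + 2 + 7 + 4 = 26 ≤ 27, return 8 + 15 + 4 + 9 + 9 = 45.
Spica + Capella + Atlas + Pollux: cost 2 + 11 + 7 + 4 = 24 ≤ 27, return 15 + 13 + 9 + 9 = 46.
Best is Spica, Capella, Vega, Atlas, and Pollux with total return 50.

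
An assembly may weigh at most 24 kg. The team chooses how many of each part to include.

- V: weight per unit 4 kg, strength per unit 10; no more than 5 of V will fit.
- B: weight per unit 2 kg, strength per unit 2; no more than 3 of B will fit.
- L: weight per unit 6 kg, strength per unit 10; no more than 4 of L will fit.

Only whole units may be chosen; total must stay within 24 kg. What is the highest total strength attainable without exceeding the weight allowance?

5×V and 2×B: weight 24 ≤ 24, strength 5·10 + 2·2 = 54.
4×V, 1×B, and 1×L: weight 24 ≤ 24, strength 4·10 + 1·2 + 1·10 = 52.
Best is 54.

54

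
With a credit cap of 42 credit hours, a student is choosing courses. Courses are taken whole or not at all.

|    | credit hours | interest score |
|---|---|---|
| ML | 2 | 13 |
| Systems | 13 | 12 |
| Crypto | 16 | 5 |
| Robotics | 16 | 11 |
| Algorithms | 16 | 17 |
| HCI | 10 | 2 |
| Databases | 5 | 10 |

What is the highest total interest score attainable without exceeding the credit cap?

52

ML + Systems + Algorithms + Databases: credit hours 2 + 13 + 16 + 5 = 36 ≤ 42, interest score 13 + 12 + 17 + 10 = 52.
ML + Systems + Robotics + Databases: credit hours 2 + 13 + 16 + 5 = 36 ≤ 42, interest score 13 + 12 + 11 + 10 = 46.
ML + Robotics + Algorithms + Databases: credit hours 2 + 16 + 16 + 5 = 39 ≤ 42, interest score 13 + 11 + 17 + 10 = 51.
Best is ML, Systems, Algorithms, and Databases with total interest score 52.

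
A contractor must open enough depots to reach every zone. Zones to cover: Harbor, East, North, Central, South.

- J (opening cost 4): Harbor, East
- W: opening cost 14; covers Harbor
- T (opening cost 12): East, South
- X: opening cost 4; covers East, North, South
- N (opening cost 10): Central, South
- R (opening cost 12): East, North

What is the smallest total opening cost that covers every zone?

Choose J, X, and N: together they cover Harbor, East, North, Central, South — every zone.
Total opening cost: 4 + 4 + 10 = 18.
No cover costs less than 18.

18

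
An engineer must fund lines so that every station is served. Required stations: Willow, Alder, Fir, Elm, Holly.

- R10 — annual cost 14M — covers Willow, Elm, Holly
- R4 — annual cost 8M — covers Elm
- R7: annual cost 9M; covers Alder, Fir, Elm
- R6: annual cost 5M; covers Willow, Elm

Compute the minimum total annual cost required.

23

The greedy cost-per-new-station heuristic would pick R6, R7, and R10 for 28, but a cheaper cover exists.
Choose R10 and R7: together they cover Willow, Alder, Fir, Elm, Holly — every station.
Total annual cost: 14 + 9 = 23.
No cover costs less than 23.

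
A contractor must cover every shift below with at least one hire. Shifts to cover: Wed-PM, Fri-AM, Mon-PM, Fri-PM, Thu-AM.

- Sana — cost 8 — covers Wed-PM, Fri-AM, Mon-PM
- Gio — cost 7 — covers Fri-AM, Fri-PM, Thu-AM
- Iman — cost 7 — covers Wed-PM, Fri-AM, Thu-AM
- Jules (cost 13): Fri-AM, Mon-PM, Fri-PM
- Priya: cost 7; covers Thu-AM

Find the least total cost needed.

15

Choose Sana and Gio: together they cover Wed-PM, Fri-AM, Mon-PM, Fri-PM, Thu-AM — every shift.
Total cost: 8 + 7 = 15.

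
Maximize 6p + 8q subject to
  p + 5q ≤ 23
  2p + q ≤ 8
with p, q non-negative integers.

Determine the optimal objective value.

44

Relaxing integrality, the LP optimum is 45.11 at (p,q) = (1.89, 4.22), which is not an integer point.
(p,q)=(2,4): 1·2+5·4=22≤23, 2·2+1·4=8≤8, objective 44.
(p,q)=(1,4): 1·1+5·4=21≤23, 2·1+1·4=6≤8, objective 38.
(p,q)=(2,3): 1·2+5·3=17≤23, 2·2+1·3=7≤8, objective 36.
(p,q)=(0,4): 1·0+5·4=20≤23, 2·0+1·4=4≤8, objective 32.
Maximum is 44 at (p,q)=(2,4).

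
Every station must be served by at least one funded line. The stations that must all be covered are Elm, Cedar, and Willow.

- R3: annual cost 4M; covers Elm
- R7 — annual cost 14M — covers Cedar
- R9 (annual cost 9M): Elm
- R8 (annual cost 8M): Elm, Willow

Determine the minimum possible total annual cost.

The greedy cost-per-new-station heuristic would pick R3, R8, and R7 for 26, but a cheaper cover exists.
Choose R7 and R8: together they cover Elm, Cedar, Willow — every station.
Total annual cost: 14 + 8 = 22.
No cover costs less than 22.

22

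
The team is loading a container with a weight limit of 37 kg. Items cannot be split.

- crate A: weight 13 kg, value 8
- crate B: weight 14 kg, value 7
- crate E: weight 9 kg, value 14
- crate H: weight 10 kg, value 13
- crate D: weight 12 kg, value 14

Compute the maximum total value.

41

Allowing fractional choices, the relaxed optimum would be about 44.7, but items are indivisible.
crate E + crate H + crate D: weight 9 + 10 + 12 = 31 ≤ 37, value 14 + 13 + 14 = 41.
crate A + crate E + crate D: weight 13 + 9 + 12 = 34 ≤ 37, value 8 + 14 + 14 = 36.
Best is crate E, crate H, and crate D with total value 41.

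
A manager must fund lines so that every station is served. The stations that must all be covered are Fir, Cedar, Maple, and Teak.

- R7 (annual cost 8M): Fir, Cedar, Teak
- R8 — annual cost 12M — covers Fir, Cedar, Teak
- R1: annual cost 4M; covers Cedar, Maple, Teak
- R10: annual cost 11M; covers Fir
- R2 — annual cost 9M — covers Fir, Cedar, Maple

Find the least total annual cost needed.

This is an integer covering problem.
Choose R7 and R1: together they cover Fir, Cedar, Maple, Teak — every station.
Total annual cost: 8 + 4 = 12.
No cover costs less than 12.

12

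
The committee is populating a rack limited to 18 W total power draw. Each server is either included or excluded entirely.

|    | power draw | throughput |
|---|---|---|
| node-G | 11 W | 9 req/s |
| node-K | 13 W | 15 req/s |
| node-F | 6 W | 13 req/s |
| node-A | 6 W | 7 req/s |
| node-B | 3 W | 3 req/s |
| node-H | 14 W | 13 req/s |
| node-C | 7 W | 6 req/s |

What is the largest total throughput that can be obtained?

23

Treat it as a binary knapsack problem.
Take node-F, node-A, and node-B: power draw 6 + 6 + 3 = 15 ≤ 18, throughput 13 + 7 + 3 = 23.
No other feasible combination does better.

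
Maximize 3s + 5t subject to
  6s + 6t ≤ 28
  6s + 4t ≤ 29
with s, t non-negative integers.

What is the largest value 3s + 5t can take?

(s,t)=(0,4): 6·0+6·4=24≤28, 6·0+4·4=16≤29, objective 20.
(s,t)=(1,3): 6·1+6·3=24≤28, 6·1+4·3=18≤29, objective 18.
(s,t)=(0,3): 6·0+6·3=18≤28, 6·0+4·3=12≤29, objective 15.
No feasible integer point exceeds 20.

20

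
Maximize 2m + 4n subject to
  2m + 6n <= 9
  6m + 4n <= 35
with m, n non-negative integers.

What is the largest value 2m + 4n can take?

8

The continuous relaxation peaks at (4.5, 0) with value 9.00; rounding to a feasible lattice point costs some objective.
(m,n)=(4,0) is feasible, giving 8.
(m,n)=(3,0) is feasible, giving 6.
Maximum is 8 at (m,n)=(4,0).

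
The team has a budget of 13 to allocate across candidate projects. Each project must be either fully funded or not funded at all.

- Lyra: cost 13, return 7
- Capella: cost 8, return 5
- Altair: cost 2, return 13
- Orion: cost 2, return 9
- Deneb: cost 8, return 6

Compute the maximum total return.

28

Take Altair, Orion, and Deneb: cost 2 + 2 + 8 = 12 ≤ 13, return 13 + 9 + 6 = 28.
No other feasible combination does better.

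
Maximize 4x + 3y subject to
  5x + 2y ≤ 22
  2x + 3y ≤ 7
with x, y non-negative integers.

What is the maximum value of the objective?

(x,y)=(3,0): 5·3+2·0=15≤22, 2·3+3·0=6≤7, objective 12.
(x,y)=(2,1): 5·2+2·1=12≤22, 2·2+3·1=7≤7, objective 11.
The best lattice point is (3,0), giving 12.

12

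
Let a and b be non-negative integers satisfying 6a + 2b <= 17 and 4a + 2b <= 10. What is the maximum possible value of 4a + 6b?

(a,b)=(0,5): 6·0+2·5=10≤17, 4·0+2·5=10≤10, objective 30.
(a,b)=(0,4): 6·0+2·4=8≤17, 4·0+2·4=8≤10, objective 24.
No feasible integer point exceeds 30.

30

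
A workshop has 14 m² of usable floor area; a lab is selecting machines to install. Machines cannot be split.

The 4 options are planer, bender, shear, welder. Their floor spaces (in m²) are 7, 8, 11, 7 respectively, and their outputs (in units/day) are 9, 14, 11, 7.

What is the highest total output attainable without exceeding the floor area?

16

Take planer and welder: floor space 7 + 7 = 14 ≤ 14, output 9 + 7 = 16.
No other feasible combination does better.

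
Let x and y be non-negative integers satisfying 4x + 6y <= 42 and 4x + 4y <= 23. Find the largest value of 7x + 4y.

35

(x,y)=(5,0) is feasible, giving 35.
(x,y)=(4,1) is feasible, giving 32.
No feasible integer point exceeds 35.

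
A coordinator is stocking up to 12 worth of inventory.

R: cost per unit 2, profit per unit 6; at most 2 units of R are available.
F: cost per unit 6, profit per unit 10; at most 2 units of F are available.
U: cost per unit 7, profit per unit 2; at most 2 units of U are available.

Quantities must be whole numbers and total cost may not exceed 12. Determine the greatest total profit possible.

22

R has the best ratio (6/2); taking only R gives at most 2×6 = 12 (stopped by the supply cap of 2).
Mixing does better — 2×R and 1×F: cost 10 ≤ 12, profit 2·6 + 1·10 = 22.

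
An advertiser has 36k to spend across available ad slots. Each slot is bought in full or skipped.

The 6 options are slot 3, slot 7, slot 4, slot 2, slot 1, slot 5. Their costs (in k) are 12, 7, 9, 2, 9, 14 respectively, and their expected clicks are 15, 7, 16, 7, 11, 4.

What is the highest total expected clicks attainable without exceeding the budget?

Allowing fractional choices, the relaxed optimum would be about 53.0, but ad slots are indivisible.
slot 3 + slot 4 + slot 1: cost 12 + 9 + 9 = 30 ≤ 36, expected clicks 15 + 16 + 11 = 42.
slot 3 + slot 7 + slot 4 + slot 2: cost 12 + 7 + 9 + 2 = 30 ≤ 36, expected clicks 15 + 7 + 16 + 7 = 45.
slot 3 + slot 4 + slot 2 + slot 1: cost 12 + 9 + 2 + 9 = 32 ≤ 36, expected clicks 15 + 16 + 7 + 11 = 49.
Best is slot 3, slot 4, slot 2, and slot 1 with total expected clicks 49.

49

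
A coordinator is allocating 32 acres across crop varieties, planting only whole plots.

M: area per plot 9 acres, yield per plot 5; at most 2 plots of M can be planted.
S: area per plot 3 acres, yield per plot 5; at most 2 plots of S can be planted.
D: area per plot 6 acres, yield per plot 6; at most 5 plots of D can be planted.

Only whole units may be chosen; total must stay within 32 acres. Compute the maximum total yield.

34

This is a bounded integer knapsack.
S has the best ratio (5/3); taking only S gives at most 2×5 = 10 (stopped by the supply cap of 2).
Mixing does better — 2×S and 4×D: area 30 ≤ 32, yield 2·5 + 4·6 = 34.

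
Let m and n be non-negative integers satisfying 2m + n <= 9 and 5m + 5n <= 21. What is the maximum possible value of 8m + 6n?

32

(m,n)=(4,0): 2·4+1·0=8≤9, 5·4+5·0=20≤21, objective 32.
(m,n)=(3,1): 2·3+1·1=7≤9, 5·3+5·1=20≤21, objective 30.
(m,n)=(3,0): 2·3+1·0=6≤9, 5·3+5·0=15≤21, objective 24.
No feasible integer point exceeds 32.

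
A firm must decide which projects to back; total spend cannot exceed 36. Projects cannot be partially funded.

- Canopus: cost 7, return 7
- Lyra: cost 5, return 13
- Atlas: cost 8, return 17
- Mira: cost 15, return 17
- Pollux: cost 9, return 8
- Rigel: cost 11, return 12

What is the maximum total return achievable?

54

Allowing fractional choices, the relaxed optimum would be about 55.7, but projects are indivisible.
Lyra + Atlas + Pollux + Rigel: cost 5 + 8 + 9 + 11 = 33 ≤ 36, return 13 + 17 + 8 + 12 = 50.
Canopus + Lyra + Atlas + Rigel: cost 7 + 5 + 8 + 11 = 31 ≤ 36, return 7 + 13 + 17 + 12 = 49.
Canopus + Lyra + Atlas + Mira: cost 7 + 5 + 8 + 15 = 35 ≤ 36, return 7 + 13 + 17 + 17 = 54.
Best is Canopus, Lyra, Atlas, and Mira with total return 54.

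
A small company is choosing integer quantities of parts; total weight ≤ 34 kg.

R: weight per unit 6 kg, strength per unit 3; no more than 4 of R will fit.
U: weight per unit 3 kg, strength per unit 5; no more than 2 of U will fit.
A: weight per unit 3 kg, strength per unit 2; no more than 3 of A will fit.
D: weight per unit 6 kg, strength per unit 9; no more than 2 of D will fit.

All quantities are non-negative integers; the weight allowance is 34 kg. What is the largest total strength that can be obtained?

37

U has the best ratio (5/3); taking only U gives at most 2×5 = 10 (stopped by the supply cap of 2).
Mixing does better — 1×R, 2×U, 3×A, and 2×D: weight 33 ≤ 34, strength 1·3 + 2·5 + 3·2 + 2·9 = 37.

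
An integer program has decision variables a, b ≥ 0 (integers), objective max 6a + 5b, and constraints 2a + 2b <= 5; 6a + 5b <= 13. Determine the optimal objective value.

(a,b)=(2,0): 2·2+2·0=4≤5, 6·2+5·0=12≤13, objective 12.
(a,b)=(1,1): 2·1+2·1=4≤5, 6·1+5·1=11≤13, objective 11.
(a,b)=(1,0): 2·1+2·0=2≤5, 6·1+5·0=6≤13, objective 6.
The best lattice point is (2,0), giving 12.

12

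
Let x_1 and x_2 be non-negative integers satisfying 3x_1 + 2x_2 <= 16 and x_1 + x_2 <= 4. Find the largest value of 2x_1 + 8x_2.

(x_1,x_2)=(0,4): 3·0+2·4=8≤16, 1·0+1·4=4≤4, objective 32.
(x_1,x_2)=(1,3): 3·1+2·3=9≤16, 1·1+1·3=4≤4, objective 26.
Maximum is 32 at (x_1,x_2)=(0,4).

32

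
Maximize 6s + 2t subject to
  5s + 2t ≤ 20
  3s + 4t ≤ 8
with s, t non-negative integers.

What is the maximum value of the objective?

12

(s,t)=(2,0): 5·2+2·0=10≤20, 3·2+4·0=6≤8, objective 12.
(s,t)=(1,1): 5·1+2·1=7≤20, 3·1+4·1=7≤8, objective 8.
(s,t)=(1,0): 5·1+2·0=5≤20, 3·1+4·0=3≤8, objective 6.
The best lattice point is (2,0), giving 12.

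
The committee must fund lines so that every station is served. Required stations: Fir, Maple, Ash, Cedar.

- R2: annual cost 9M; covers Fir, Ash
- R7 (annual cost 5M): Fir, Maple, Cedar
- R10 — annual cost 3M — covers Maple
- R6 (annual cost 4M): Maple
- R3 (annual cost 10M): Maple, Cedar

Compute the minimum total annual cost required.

This is a weighted set-cover instance.
Choose R2 and R7: together they cover Fir, Maple, Ash, Cedar — every station.
Total annual cost: 9 + 5 = 14.
No cover costs less than 14.

14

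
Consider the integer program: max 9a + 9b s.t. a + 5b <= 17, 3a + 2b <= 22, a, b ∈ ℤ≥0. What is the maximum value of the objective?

(a,b)=(6,2): 1·6+5·2=16≤17, 3·6+2·2=22≤22, objective 72.
(a,b)=(6,1): 1·6+5·1=11≤17, 3·6+2·1=20≤22, objective 63.
(a,b)=(5,2): 1·5+5·2=15≤17, 3·5+2·2=19≤22, objective 63.
(a,b)=(5,1): 1·5+5·1=10≤17, 3·5+2·1=17≤22, objective 54.
No feasible integer point exceeds 72.

72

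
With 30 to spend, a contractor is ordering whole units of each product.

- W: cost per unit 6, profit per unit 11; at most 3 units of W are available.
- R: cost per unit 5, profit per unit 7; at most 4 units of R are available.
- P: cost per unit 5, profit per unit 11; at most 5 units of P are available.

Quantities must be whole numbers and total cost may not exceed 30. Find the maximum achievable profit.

Take 1×R and 5×P: cost 30 ≤ 30, profit 1·7 + 5·11 = 62.
P has the best ratio (11/5) and is taken to its limit of 5; remaining capacity is filled optimally with the others.

62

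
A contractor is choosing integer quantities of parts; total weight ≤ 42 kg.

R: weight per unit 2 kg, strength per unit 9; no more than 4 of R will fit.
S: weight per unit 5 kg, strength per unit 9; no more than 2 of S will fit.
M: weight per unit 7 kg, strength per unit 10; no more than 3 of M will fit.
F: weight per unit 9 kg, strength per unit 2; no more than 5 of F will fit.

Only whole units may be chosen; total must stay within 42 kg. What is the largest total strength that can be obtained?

84

R has the best ratio (9/2); taking only R gives at most 4×9 = 36 (stopped by the supply cap of 4).
Mixing does better — 4×R, 2×S, and 3×M: weight 39 ≤ 42, strength 4·9 + 2·9 + 3·10 = 84.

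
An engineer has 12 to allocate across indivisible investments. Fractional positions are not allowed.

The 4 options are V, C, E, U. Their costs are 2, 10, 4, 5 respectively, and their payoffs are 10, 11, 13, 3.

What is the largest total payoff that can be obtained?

26

Take V, E, and U: cost 2 + 4 + 5 = 11 ≤ 12, payoff 10 + 13 + 3 = 26.
No other feasible combination does better.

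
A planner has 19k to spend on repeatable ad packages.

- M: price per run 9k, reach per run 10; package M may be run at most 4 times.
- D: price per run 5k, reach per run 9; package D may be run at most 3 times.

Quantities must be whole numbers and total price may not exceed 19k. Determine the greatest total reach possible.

3×D: price 15 ≤ 19, reach 3·9 = 27.
1×M and 2×D: price 19 ≤ 19, reach 1·10 + 2·9 = 28.
Best is 28.

28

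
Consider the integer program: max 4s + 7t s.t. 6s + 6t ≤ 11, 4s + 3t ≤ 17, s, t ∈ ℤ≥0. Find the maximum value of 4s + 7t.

7

Relaxing integrality, the LP optimum is 12.83 at (s,t) = (0, 1.83), which is not an integer point.
(s,t)=(0,1): 6·0+6·1=6≤11, 4·0+3·1=3≤17, objective 7.
(s,t)=(1,0): 6·1+6·0=6≤11, 4·1+3·0=4≤17, objective 4.
(s,t)=(0,0): 6·0+6·0=0≤11, 4·0+3·0=0≤17, objective 0.
Maximum is 7 at (s,t)=(0,1).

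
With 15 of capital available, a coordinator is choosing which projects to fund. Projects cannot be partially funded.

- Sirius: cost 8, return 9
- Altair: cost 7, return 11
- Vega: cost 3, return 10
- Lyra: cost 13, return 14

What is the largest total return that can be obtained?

Altair + Vega: cost 7 + 3 = 10 ≤ 15, return 11 + 10 = 21.
Sirius + Altair: cost 8 + 7 = 15 ≤ 15, return 9 + 11 = 20.
Best is Altair and Vega with total return 21.

21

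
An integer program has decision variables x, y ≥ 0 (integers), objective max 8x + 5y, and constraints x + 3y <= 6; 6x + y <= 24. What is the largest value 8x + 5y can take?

Relaxing integrality, the LP optimum is 34.59 at (x,y) = (3.88, 0.706), which is not an integer point.
(x,y)=(4,0): 1·4+3·0=4≤6, 6·4+1·0=24≤24, objective 32.
(x,y)=(3,1): 1·3+3·1=6≤6, 6·3+1·1=19≤24, objective 29.
No feasible integer point exceeds 32.

32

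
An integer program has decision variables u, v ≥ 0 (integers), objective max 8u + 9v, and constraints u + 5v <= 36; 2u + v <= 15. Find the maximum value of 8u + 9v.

86

(u,v)=(4,6): 1·4+5·6=34≤36, 2·4+1·6=14≤15, objective 86.
(u,v)=(5,5): 1·5+5·5=30≤36, 2·5+1·5=15≤15, objective 85.
No feasible integer point exceeds 86.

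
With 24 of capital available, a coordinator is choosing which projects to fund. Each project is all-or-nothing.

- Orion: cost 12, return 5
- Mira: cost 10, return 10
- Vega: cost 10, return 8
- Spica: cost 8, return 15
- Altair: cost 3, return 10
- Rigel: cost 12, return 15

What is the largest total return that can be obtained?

40

Take Spica, Altair, and Rigel: cost 8 + 3 + 12 = 23 ≤ 24, return 15 + 10 + 15 = 40.
No other feasible combination does better.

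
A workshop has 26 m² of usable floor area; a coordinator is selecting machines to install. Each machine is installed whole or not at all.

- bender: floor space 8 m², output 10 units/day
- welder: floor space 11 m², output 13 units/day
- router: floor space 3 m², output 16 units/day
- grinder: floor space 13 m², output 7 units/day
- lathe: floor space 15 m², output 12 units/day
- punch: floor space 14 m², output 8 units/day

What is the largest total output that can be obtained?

Take bender, welder, and router: floor space 8 + 11 + 3 = 22 ≤ 26, output 10 + 13 + 16 = 39.
No other feasible combination does better.

39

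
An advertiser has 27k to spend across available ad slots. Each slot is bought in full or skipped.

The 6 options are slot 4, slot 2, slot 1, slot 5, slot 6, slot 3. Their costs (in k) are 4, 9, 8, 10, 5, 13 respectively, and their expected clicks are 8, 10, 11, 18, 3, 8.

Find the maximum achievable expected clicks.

Take slot 4, slot 1, slot 5, and slot 6: cost 4 + 8 + 10 + 5 = 27 ≤ 27, expected clicks 8 + 11 + 18 + 3 = 40.
No other feasible combination does better.

40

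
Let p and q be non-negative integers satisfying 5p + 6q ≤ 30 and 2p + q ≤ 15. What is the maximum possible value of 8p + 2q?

48

(p,q)=(6,0) is feasible, giving 48.
(p,q)=(5,0) is feasible, giving 40.
The best lattice point is (6,0), giving 48.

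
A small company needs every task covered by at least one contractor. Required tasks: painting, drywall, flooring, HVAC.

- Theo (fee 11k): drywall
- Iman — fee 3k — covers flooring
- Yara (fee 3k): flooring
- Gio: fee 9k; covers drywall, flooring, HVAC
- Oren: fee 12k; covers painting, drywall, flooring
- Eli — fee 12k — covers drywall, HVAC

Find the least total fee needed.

21

Choose Gio and Oren: together they cover painting, drywall, flooring, HVAC — every task.
Total fee: 9 + 12 = 21.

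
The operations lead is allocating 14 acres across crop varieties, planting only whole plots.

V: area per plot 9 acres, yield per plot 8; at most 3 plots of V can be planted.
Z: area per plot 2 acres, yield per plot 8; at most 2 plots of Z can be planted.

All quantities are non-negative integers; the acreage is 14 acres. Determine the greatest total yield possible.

Z has the best ratio (8/2); taking only Z gives at most 2×8 = 16 (stopped by the supply cap of 2).
Mixing does better — 1×V and 2×Z: area 13 ≤ 14, yield 1·8 + 2·8 = 24.

24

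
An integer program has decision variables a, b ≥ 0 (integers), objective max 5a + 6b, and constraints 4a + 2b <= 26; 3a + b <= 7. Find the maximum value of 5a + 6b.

42

(a,b)=(0,7): 4·0+2·7=14≤26, 3·0+1·7=7≤7, objective 42.
(a,b)=(0,6): 4·0+2·6=12≤26, 3·0+1·6=6≤7, objective 36.
Maximum is 42 at (a,b)=(0,7).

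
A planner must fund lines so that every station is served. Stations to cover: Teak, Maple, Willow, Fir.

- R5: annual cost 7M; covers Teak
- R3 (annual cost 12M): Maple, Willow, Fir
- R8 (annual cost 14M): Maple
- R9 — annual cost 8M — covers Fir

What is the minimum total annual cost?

This is a weighted set-cover instance.
Choose R5 and R3: together they cover Teak, Maple, Willow, Fir — every station.
Total annual cost: 7 + 12 = 19.
No cover costs less than 19.

19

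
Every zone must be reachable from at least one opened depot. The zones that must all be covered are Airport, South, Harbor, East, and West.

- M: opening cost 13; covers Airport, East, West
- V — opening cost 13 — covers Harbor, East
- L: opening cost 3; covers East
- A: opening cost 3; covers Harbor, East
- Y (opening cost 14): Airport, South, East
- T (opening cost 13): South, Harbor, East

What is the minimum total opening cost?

The greedy cost-per-new-zone heuristic would pick A, M, and T for 29, but a cheaper cover exists.
Choose M and T: together they cover Airport, South, Harbor, East, West — every zone.
Total opening cost: 13 + 13 = 26.
No cover costs less than 26.

26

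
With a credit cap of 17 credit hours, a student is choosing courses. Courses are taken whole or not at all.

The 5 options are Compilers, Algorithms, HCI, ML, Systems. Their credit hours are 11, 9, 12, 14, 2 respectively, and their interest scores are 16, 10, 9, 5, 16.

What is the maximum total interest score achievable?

32

Take Compilers and Systems: credit hours 11 + 2 = 13 ≤ 17, interest score 16 + 16 = 32.
No other feasible combination does better.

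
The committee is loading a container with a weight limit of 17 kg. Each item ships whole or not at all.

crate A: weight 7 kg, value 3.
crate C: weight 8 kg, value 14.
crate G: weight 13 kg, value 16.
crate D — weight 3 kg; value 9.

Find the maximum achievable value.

Treat it as a binary knapsack problem.
Take crate G and crate D: weight 13 + 3 = 16 ≤ 17, value 16 + 9 = 25.
No other feasible combination does better.

25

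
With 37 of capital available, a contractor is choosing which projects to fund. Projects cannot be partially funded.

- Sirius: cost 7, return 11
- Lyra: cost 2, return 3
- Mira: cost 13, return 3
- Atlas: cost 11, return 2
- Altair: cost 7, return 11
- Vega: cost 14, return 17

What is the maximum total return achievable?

42

Allowing fractional choices, the relaxed optimum would be about 43.6, but projects are indivisible.
Sirius + Altair + Vega: cost 7 + 7 + 14 = 28 ≤ 37, return 11 + 11 + 17 = 39.
Sirius + Lyra + Mira + Vega: cost 7 + 2 + 13 + 14 = 36 ≤ 37, return 11 + 3 + 3 + 17 = 34.
Sirius + Lyra + Altair + Vega: cost 7 + 2 + 7 + 14 = 30 ≤ 37, return 11 + 3 + 11 + 17 = 42.
Best is Sirius, Lyra, Altair, and Vega with total return 42.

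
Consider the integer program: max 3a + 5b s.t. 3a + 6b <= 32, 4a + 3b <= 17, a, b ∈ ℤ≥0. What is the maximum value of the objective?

25

The continuous relaxation peaks at (0.4, 5.13) with value 26.87; rounding to a feasible lattice point costs some objective.
(a,b)=(0,5) is feasible, giving 25.
(a,b)=(1,4) is feasible, giving 23.
The best lattice point is (0,5), giving 25.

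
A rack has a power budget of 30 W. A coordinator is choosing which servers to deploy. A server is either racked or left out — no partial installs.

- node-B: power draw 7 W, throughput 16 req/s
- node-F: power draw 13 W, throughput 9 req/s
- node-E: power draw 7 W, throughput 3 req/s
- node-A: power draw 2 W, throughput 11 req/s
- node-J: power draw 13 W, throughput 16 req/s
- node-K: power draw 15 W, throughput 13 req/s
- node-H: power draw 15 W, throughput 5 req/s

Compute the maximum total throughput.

Allowing fractional choices, the relaxed optimum would be about 49.9, but servers are indivisible.
node-B + node-E + node-A + node-J: power draw 7 + 7 + 2 + 13 = 29 ≤ 30, throughput 16 + 3 + 11 + 16 = 46.
node-B + node-A + node-J: power draw 7 + 2 + 13 = 22 ≤ 30, throughput 16 + 11 + 16 = 43.
Best is node-B, node-E, node-A, and node-J with total throughput 46.

46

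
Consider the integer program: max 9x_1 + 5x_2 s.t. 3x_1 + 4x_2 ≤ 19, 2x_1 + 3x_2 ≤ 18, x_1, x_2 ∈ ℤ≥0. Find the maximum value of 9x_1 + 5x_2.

The continuous relaxation peaks at (6.33, 0) with value 57.00; rounding to a feasible lattice point costs some objective.
(x_1,x_2)=(6,0) is feasible, giving 54.
(x_1,x_2)=(5,1) is feasible, giving 50.
(x_1,x_2)=(5,0) is feasible, giving 45.
Maximum is 54 at (x_1,x_2)=(6,0).

54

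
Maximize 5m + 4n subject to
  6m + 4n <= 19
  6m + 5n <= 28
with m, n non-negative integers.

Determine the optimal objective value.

17

Relaxing integrality, the LP optimum is 19.00 at (m,n) = (0, 4.75), which is not an integer point.
(m,n)=(1,3): 6·1+4·3=18≤19, 6·1+5·3=21≤28, objective 17.
(m,n)=(0,4): 6·0+4·4=16≤19, 6·0+5·4=20≤28, objective 16.
No feasible integer point exceeds 17.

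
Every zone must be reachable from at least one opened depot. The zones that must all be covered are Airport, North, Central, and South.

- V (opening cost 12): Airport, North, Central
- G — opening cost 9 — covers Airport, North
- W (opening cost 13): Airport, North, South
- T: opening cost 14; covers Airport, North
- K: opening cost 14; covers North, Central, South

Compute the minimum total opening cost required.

The greedy cost-per-new-zone heuristic would pick V and W for 25, but a cheaper cover exists.
Choose G and K: together they cover Airport, North, Central, South — every zone.
Total opening cost: 9 + 14 = 23.
No cover costs less than 23.

23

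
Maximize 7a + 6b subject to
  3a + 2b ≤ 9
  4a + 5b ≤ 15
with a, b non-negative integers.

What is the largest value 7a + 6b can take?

21

The continuous relaxation peaks at (2.14, 1.29) with value 22.71; rounding to a feasible lattice point costs some objective.
(a,b)=(3,0): 3·3+2·0=9≤9, 4·3+5·0=12≤15, objective 21.
(a,b)=(2,1): 3·2+2·1=8≤9, 4·2+5·1=13≤15, objective 20.
(a,b)=(1,2): 3·1+2·2=7≤9, 4·1+5·2=14≤15, objective 19.
Maximum is 21 at (a,b)=(3,0).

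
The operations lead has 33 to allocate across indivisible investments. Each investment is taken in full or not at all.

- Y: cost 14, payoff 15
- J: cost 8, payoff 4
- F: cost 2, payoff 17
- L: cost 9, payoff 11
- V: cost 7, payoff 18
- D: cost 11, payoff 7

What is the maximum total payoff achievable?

61

Allowing fractional choices, the relaxed optimum would be about 61.6, but investments are indivisible.
Y + F + L + V: cost 14 + 2 + 9 + 7 = 32 ≤ 33, payoff 15 + 17 + 11 + 18 = 61.
Y + J + F + V: cost 14 + 8 + 2 + 7 = 31 ≤ 33, payoff 15 + 4 + 17 + 18 = 54.
F + L + V + D: cost 2 + 9 + 7 + 11 = 29 ≤ 33, payoff 17 + 11 + 18 + 7 = 53.
Best is Y, F, L, and V with total payoff 61.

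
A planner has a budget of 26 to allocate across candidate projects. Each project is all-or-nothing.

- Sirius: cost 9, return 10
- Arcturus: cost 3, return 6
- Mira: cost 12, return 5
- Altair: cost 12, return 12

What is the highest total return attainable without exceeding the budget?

28

Allowing fractional choices, the relaxed optimum would be about 28.8, but projects are indivisible.
Sirius + Arcturus + Altair: cost 9 + 3 + 12 = 24 ≤ 26, return 10 + 6 + 12 = 28.
Sirius + Altair: cost 9 + 12 = 21 ≤ 26, return 10 + 12 = 22.
Best is Sirius, Arcturus, and Altair with total return 28.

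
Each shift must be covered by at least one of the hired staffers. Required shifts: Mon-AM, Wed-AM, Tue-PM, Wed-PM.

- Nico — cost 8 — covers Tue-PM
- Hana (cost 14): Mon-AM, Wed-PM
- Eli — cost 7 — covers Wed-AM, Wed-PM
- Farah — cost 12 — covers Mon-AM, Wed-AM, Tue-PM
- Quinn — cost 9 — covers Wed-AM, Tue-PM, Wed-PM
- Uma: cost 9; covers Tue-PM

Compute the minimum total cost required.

19

This is an integer covering problem.
The greedy cost-per-new-shift heuristic would pick Quinn and Farah for 21, but a cheaper cover exists.
Choose Eli and Farah: together they cover Mon-AM, Wed-AM, Tue-PM, Wed-PM — every shift.
Total cost: 7 + 12 = 19.
No cover costs less than 19.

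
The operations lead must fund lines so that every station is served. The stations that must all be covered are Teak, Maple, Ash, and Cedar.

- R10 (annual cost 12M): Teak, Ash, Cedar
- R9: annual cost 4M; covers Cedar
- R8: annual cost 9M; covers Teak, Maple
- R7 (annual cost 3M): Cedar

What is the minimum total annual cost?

21

The greedy cost-per-new-station heuristic would pick R7, R8, and R10 for 24, but a cheaper cover exists.
Choose R10 and R8: together they cover Teak, Maple, Ash, Cedar — every station.
Total annual cost: 12 + 9 = 21.
No cover costs less than 21.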